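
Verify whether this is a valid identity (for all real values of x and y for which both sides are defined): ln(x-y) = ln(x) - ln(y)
Claim: ln(x-y) = ln(x) - ln(y).
Test a specific point where both sides are defined: x = 4, y = 3/2.
LHS = ln(x-y) ≈ 0.9163
RHS = ln(x) - ln(y) ≈ 0.9808
Since 0.9163 ≠ 0.9808, the equation fails at this point, so it cannot hold for all real values of x and y for which both sides are defined.
ln(x) - ln(y) = ln(x/y), not ln(x-y).

Conclusion: No, this is NOT an identity.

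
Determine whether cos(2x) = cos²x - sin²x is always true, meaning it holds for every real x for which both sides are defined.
Claim: cos(2x) = cos²x - sin²x.
Reasoning: Put y = x in the addition formula cos(x+y) = cos(x)cos(y) - sin(x)sin(y): cos(2x) = cos²x - sin²x.
So the two sides agree for every real x for which both sides are defined.

Conclusion: Yes, this is an identity.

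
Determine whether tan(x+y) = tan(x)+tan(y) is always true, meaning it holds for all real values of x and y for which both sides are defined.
Claim: tan(x+y) = tan(x)+tan(y).
Test a specific point where both sides are defined: x = 2π/3, y = π/4.
LHS = tan(x+y) ≈ -0.2679
RHS = tan(x)+tan(y) ≈ -0.7321
Since -0.2679 ≠ -0.7321, the equation fails at this point, so it cannot hold for all real values of x and y for which both sides are defined.
The correct formula is tan(x+y) = (tan(x) + tan(y))/(1 - tan(x)tan(y)).

Conclusion: No, this is NOT an identity.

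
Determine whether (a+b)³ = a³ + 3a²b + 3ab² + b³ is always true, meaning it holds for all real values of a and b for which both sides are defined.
Yes, this is an identity.

Claim: (a+b)³ = a³ + 3a²b + 3ab² + b³.
Reasoning: (a+b)³ = (a+b)(a+b)² = (a+b)(a² + 2ab + b²) = a³ + 2a²b + ab² + a²b + 2ab² + b³ = a³ + 3a²b + 3ab² + b³.
So the two sides agree for all real values of a and b for which both sides are defined.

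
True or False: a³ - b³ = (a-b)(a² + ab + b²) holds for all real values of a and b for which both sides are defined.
Claim: a³ - b³ = (a-b)(a² + ab + b²).
Reasoning: Expand the right side: (a-b)(a² + ab + b²) = a³ + a²b + ab² - a²b - ab² - b³ = a³ - b³ (the middle terms cancel in pairs).
So the two sides agree for all real values of a and b for which both sides are defined.

Conclusion: True.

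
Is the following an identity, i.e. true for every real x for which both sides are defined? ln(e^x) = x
Claim: ln(e^x) = x.
Reasoning: ln is the inverse of the exponential: ln(e^x) asks for the exponent p with e^p = e^x, and since e^p is one-to-one that exponent is p = x.
So the two sides agree for every real x for which both sides are defined.

Conclusion: Yes, this is an identity.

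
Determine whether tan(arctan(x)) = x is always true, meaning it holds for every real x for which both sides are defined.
Claim: tan(arctan(x)) = x.
Reasoning: For every real x, arctan(x) is by definition the angle in (-π/2, π/2) whose tangent equals x. Taking the tangent of that angle returns x.
So the two sides agree for every real x for which both sides are defined.

Conclusion: Yes, this is an identity.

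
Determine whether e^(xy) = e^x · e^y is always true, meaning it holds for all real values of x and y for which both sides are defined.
Claim: e^(xy) = e^x · e^y.
Test a specific point where both sides are defined: x = -3, y = 1/2.
LHS = e^(xy) ≈ 0.2231
RHS = e^x · e^y ≈ 0.0821
Since 0.2231 ≠ 0.0821, the equation fails at this point, so it cannot hold for all real values of x and y for which both sides are defined.
e^x · e^y = e^(x+y), not e^(xy).

Conclusion: No, this is NOT an identity.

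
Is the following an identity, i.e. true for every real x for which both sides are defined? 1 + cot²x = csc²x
Claim: 1 + cot²x = csc²x.
Reasoning: Start from sin²x + cos²x = 1 and divide every term by sin²x (allowed wherever cot x and csc x are defined): 1 + cot²x = 1/sin²x = csc²x.
So the two sides agree for every real x for which both sides are defined.

Conclusion: Yes, this is an identity.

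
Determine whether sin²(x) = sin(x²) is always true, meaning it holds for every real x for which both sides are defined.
No, this is NOT an identity.

Claim: sin²(x) = sin(x²).
Test a specific point where both sides are defined: x = -π/6.
LHS = sin²(x) ≈ 0.2500
RHS = sin(x²) ≈ 0.2707
Since 0.2500 ≠ 0.2707, the equation fails at this point, so it cannot hold for every real x for which both sides are defined.
sin²(x) means (sin x)², squaring the output; sin(x²) squares the input. These are different functions.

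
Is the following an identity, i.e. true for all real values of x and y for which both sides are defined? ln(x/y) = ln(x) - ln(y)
Yes, this is an identity.

Claim: ln(x/y) = ln(x) - ln(y).
Reasoning: Both sides are simultaneously defined only when x, y > 0. Write x = e^p, y = e^q. Then x/y = e^(p-q), so ln(x/y) = p - q = ln(x) - ln(y).
So the two sides agree for all real values of x and y for which both sides are defined.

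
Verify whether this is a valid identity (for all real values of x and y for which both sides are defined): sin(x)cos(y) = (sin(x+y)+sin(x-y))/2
Claim: sin(x)cos(y) = (sin(x+y)+sin(x-y))/2.
Reasoning: sin(x+y) = sin(x)cos(y) + cos(x)sin(y) and sin(x-y) = sin(x)cos(y) - cos(x)sin(y). Adding, sin(x+y) + sin(x-y) = 2sin(x)cos(y); divide by 2.
So the two sides agree for all real values of x and y for which both sides are defined.

Conclusion: Yes, this is an identity.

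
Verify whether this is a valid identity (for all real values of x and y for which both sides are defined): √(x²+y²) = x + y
Claim: √(x²+y²) = x + y.
Test a specific point where both sides are defined: x = 4, y = 5.
LHS = √(x²+y²) ≈ 6.4031
RHS = x + y ≈ 9.0000
Since 6.4031 ≠ 9.0000, the equation fails at this point, so it cannot hold for all real values of x and y for which both sides are defined.
(x+y)² = x² + 2xy + y², not x² + y², so the square root does not split this way.

Conclusion: No, this is NOT an identity.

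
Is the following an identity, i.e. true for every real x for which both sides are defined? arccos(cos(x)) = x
No, this is NOT an identity.

Claim: arccos(cos(x)) = x.
Test a specific point where both sides are defined: x = -π/6.
LHS = arccos(cos(x)) ≈ 0.5236
RHS = x ≈ -0.5236
Since 0.5236 ≠ -0.5236, the equation fails at this point, so it cannot hold for every real x for which both sides are defined.
arccos only returns values in [0, π], so arccos(cos(x)) = x holds only for x in that interval, not for all real x.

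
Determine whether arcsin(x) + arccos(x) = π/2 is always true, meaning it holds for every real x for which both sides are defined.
Yes, this is an identity.

Claim: arcsin(x) + arccos(x) = π/2.
Reasoning: Both sides are defined for -1 ≤ x ≤ 1. Let θ = arcsin(x), so sin θ = x and θ ∈ [-π/2, π/2]. Then cos(π/2 - θ) = sin θ = x and π/2 - θ ∈ [0, π], which is exactly the range of arccos, so arccos(x) = π/2 - θ. Adding: arcsin(x) + arccos(x) = θ + (π/2 - θ) = π/2.
So the two sides agree for every real x for which both sides are defined.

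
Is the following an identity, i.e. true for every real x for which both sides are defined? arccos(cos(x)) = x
No, this is NOT an identity.

Claim: arccos(cos(x)) = x.
Test a specific point where both sides are defined: x = -π/2.
LHS = arccos(cos(x)) ≈ 1.5708
RHS = x ≈ -1.5708
Since 1.5708 ≠ -1.5708, the equation fails at this point, so it cannot hold for every real x for which both sides are defined.
arccos only returns values in [0, π], so arccos(cos(x)) = x holds only for x in that interval, not for all real x.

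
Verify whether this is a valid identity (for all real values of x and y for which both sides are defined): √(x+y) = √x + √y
Claim: √(x+y) = √x + √y.
Test a specific point where both sides are defined: x = 1, y = 2.
LHS = √(x+y) ≈ 1.7321
RHS = √x + √y ≈ 2.4142
Since 1.7321 ≠ 2.4142, the equation fails at this point, so it cannot hold for all real values of x and y for which both sides are defined.
Squaring the right side gives x + 2√(xy) + y, not x + y.

Conclusion: No, this is NOT an identity.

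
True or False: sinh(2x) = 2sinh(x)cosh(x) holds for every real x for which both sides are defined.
Claim: sinh(2x) = 2sinh(x)cosh(x).
Reasoning: 2sinh(x)cosh(x) = 2 · (e^x - e^-x)/2 · (e^x + e^-x)/2 = (e^(2x) - e^(-2x))/2 = sinh(2x).
So the two sides agree for every real x for which both sides are defined.

Conclusion: True.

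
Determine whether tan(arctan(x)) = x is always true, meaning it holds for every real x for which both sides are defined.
Yes, this is an identity.

Claim: tan(arctan(x)) = x.
Reasoning: For every real x, arctan(x) is by definition the angle in (-π/2, π/2) whose tangent equals x. Taking the tangent of that angle returns x.
So the two sides agree for every real x for which both sides are defined.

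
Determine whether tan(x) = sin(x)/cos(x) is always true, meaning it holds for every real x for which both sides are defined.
Yes, this is an identity.

Claim: tan(x) = sin(x)/cos(x).
Reasoning: For an angle x whose terminal point on the unit circle is (cos x, sin x), tan(x) is defined as the ratio (second coordinate)/(first coordinate) = sin(x)/cos(x), wherever cos(x) ≠ 0.
So the two sides agree for every real x for which both sides are defined.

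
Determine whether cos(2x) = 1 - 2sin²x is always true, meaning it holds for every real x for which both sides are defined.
Yes, this is an identity.

Claim: cos(2x) = 1 - 2sin²x.
Reasoning: cos(2x) = cos²x - sin²x. Replace cos²x by 1 - sin²x: (1 - sin²x) - sin²x = 1 - 2sin²x.
So the two sides agree for every real x for which both sides are defined.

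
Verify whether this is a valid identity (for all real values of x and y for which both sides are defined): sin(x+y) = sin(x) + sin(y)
Claim: sin(x+y) = sin(x) + sin(y).
Test a specific point where both sides are defined: x = 2π/3, y = 2π/3.
LHS = sin(x+y) ≈ -0.8660
RHS = sin(x) + sin(y) ≈ 1.7321
Since -0.8660 ≠ 1.7321, the equation fails at this point, so it cannot hold for all real values of x and y for which both sides are defined.
The correct expansion is sin(x+y) = sin(x)cos(y) + cos(x)sin(y); sine is not additive.

Conclusion: No, this is NOT an identity.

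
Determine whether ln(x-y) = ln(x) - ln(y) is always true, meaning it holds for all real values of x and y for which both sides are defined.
No, this is NOT an identity.

Claim: ln(x-y) = ln(x) - ln(y).
Test a specific point where both sides are defined: x = 3, y = 1.
LHS = ln(x-y) ≈ 0.6931
RHS = ln(x) - ln(y) ≈ 1.0986
Since 0.6931 ≠ 1.0986, the equation fails at this point, so it cannot hold for all real values of x and y for which both sides are defined.
ln(x) - ln(y) = ln(x/y), not ln(x-y).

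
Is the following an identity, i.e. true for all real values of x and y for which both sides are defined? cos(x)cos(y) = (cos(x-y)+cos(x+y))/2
Claim: cos(x)cos(y) = (cos(x-y)+cos(x+y))/2.
Reasoning: cos(x-y) = cos(x)cos(y) + sin(x)sin(y) and cos(x+y) = cos(x)cos(y) - sin(x)sin(y). Adding, cos(x-y) + cos(x+y) = 2cos(x)cos(y); divide by 2.
So the two sides agree for all real values of x and y for which both sides are defined.

Conclusion: Yes, this is an identity.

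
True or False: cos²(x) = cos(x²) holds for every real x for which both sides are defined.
False.

Claim: cos²(x) = cos(x²).
Test a specific point where both sides are defined: x = -π/2.
LHS = cos²(x) ≈ 0.0000
RHS = cos(x²) ≈ -0.7812
Since 0.0000 ≠ -0.7812, the equation fails at this point, so it cannot hold for every real x for which both sides are defined.
cos²(x) means (cos x)², squaring the output; cos(x²) squares the input. These are different functions.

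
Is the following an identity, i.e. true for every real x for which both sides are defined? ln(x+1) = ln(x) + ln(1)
Claim: ln(x+1) = ln(x) + ln(1).
Test a specific point where both sides are defined: x = 5.
LHS = ln(x+1) ≈ 1.7918
RHS = ln(x) + ln(1) ≈ 1.6094
Since 1.7918 ≠ 1.6094, the equation fails at this point, so it cannot hold for every real x for which both sides are defined.
ln(1) = 0, so the right side is just ln(x), which differs from ln(x+1).

Conclusion: No, this is NOT an identity.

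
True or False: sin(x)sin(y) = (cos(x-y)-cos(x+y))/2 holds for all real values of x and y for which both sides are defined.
Claim: sin(x)sin(y) = (cos(x-y)-cos(x+y))/2.
Reasoning: cos(x-y) = cos(x)cos(y) + sin(x)sin(y) and cos(x+y) = cos(x)cos(y) - sin(x)sin(y). Subtracting, cos(x-y) - cos(x+y) = 2sin(x)sin(y); divide by 2.
So the two sides agree for all real values of x and y for which both sides are defined.

Conclusion: True.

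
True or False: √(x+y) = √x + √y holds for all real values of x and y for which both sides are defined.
Claim: √(x+y) = √x + √y.
Test a specific point where both sides are defined: x = 3/2, y = 3/2.
LHS = √(x+y) ≈ 1.7321
RHS = √x + √y ≈ 2.4495
Since 1.7321 ≠ 2.4495, the equation fails at this point, so it cannot hold for all real values of x and y for which both sides are defined.
Squaring the right side gives x + 2√(xy) + y, not x + y.

Conclusion: False.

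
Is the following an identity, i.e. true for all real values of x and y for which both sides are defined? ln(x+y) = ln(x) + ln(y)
Claim: ln(x+y) = ln(x) + ln(y).
Test a specific point where both sides are defined: x = 3/2, y = 5.
LHS = ln(x+y) ≈ 1.8718
RHS = ln(x) + ln(y) ≈ 2.0149
Since 1.8718 ≠ 2.0149, the equation fails at this point, so it cannot hold for all real values of x and y for which both sides are defined.
ln(x) + ln(y) = ln(xy), not ln(x+y).

Conclusion: No, this is NOT an identity.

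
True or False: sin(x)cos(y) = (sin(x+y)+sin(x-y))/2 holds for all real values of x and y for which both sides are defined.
True.

Claim: sin(x)cos(y) = (sin(x+y)+sin(x-y))/2.
Reasoning: sin(x+y) = sin(x)cos(y) + cos(x)sin(y) and sin(x-y) = sin(x)cos(y) - cos(x)sin(y). Adding, sin(x+y) + sin(x-y) = 2sin(x)cos(y); divide by 2.
So the two sides agree for all real values of x and y for which both sides are defined.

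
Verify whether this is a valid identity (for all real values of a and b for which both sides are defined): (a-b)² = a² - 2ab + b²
Claim: (a-b)² = a² - 2ab + b².
Reasoning: Expand: (a-b)² = (a-b)(a-b) = a·a - a·b - b·a + b·b = a² - 2ab + b².
So the two sides agree for all real values of a and b for which both sides are defined.

Conclusion: Yes, this is an identity.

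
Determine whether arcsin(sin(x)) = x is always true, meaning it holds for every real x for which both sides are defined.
Claim: arcsin(sin(x)) = x.
Test a specific point where both sides are defined: x = 3π/4.
LHS = arcsin(sin(x)) ≈ 0.7854
RHS = x ≈ 2.3562
Since 0.7854 ≠ 2.3562, the equation fails at this point, so it cannot hold for every real x for which both sides are defined.
arcsin only returns values in [-π/2, π/2], so arcsin(sin(x)) = x holds only for x in that interval, not for all real x.

Conclusion: No, this is NOT an identity.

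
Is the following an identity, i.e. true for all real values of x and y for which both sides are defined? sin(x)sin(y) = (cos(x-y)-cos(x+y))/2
Yes, this is an identity.

Claim: sin(x)sin(y) = (cos(x-y)-cos(x+y))/2.
Reasoning: cos(x-y) = cos(x)cos(y) + sin(x)sin(y) and cos(x+y) = cos(x)cos(y) - sin(x)sin(y). Subtracting, cos(x-y) - cos(x+y) = 2sin(x)sin(y); divide by 2.
So the two sides agree for all real values of x and y for which both sides are defined.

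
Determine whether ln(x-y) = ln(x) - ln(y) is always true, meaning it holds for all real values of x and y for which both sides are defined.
Claim: ln(x-y) = ln(x) - ln(y).
Test a specific point where both sides are defined: x = 3/2, y = 1/2.
LHS = ln(x-y) ≈ 0.0000
RHS = ln(x) - ln(y) ≈ 1.0986
Since 0.0000 ≠ 1.0986, the equation fails at this point, so it cannot hold for all real values of x and y for which both sides are defined.
ln(x) - ln(y) = ln(x/y), not ln(x-y).

Conclusion: No, this is NOT an identity.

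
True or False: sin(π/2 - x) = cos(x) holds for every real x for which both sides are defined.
True.

Claim: sin(π/2 - x) = cos(x).
Reasoning: Use sin(u - v) = sin(u)cos(v) - cos(u)sin(v) with u = π/2, v = x: sin(π/2)cos(x) - cos(π/2)sin(x) = 1·cos(x) - 0·sin(x) = cos(x).
So the two sides agree for every real x for which both sides are defined.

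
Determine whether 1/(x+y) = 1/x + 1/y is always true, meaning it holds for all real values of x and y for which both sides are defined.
No, this is NOT an identity.

Claim: 1/(x+y) = 1/x + 1/y.
Test a specific point where both sides are defined: x = 4, y = 5.
LHS = 1/(x+y) ≈ 0.1111
RHS = 1/x + 1/y ≈ 0.4500
Since 0.1111 ≠ 0.4500, the equation fails at this point, so it cannot hold for all real values of x and y for which both sides are defined.
1/x + 1/y = (x+y)/(xy), which is not 1/(x+y).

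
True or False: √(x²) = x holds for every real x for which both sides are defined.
False.

Claim: √(x²) = x.
Test a specific point where both sides are defined: x = -1.
LHS = √(x²) ≈ 1.0000
RHS = x ≈ -1.0000
Since 1.0000 ≠ -1.0000, the equation fails at this point, so it cannot hold for every real x for which both sides are defined.
√(x²) = |x|, which differs from x whenever x < 0 (both sides are defined for every real x).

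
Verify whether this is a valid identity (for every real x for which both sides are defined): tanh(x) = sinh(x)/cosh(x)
Claim: tanh(x) = sinh(x)/cosh(x).
Reasoning: tanh(x) is defined as sinh(x)/cosh(x) = (e^x - e^-x)/(e^x + e^-x); cosh(x) ≥ 1 is never zero, so this holds for every real x.
So the two sides agree for every real x for which both sides are defined.

Conclusion: Yes, this is an identity.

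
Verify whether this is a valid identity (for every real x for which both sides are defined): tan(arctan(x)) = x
Yes, this is an identity.

Claim: tan(arctan(x)) = x.
Reasoning: For every real x, arctan(x) is by definition the angle in (-π/2, π/2) whose tangent equals x. Taking the tangent of that angle returns x.
So the two sides agree for every real x for which both sides are defined.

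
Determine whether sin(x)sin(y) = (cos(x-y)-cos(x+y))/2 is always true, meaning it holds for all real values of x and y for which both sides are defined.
Yes, this is an identity.

Claim: sin(x)sin(y) = (cos(x-y)-cos(x+y))/2.
Reasoning: cos(x-y) = cos(x)cos(y) + sin(x)sin(y) and cos(x+y) = cos(x)cos(y) - sin(x)sin(y). Subtracting, cos(x-y) - cos(x+y) = 2sin(x)sin(y); divide by 2.
So the two sides agree for all real values of x and y for which both sides are defined.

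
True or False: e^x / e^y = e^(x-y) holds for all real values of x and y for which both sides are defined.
True.

Claim: e^x / e^y = e^(x-y).
Reasoning: 1/e^y = e^(-y), so e^x / e^y = e^x · e^(-y) = e^(x + (-y)) = e^(x-y) by the product rule for exponents.
So the two sides agree for all real values of x and y for which both sides are defined.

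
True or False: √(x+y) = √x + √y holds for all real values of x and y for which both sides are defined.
Claim: √(x+y) = √x + √y.
Test a specific point where both sides are defined: x = 5, y = 4.
LHS = √(x+y) ≈ 3.0000
RHS = √x + √y ≈ 4.2361
Since 3.0000 ≠ 4.2361, the equation fails at this point, so it cannot hold for all real values of x and y for which both sides are defined.
Squaring the right side gives x + 2√(xy) + y, not x + y.

Conclusion: False.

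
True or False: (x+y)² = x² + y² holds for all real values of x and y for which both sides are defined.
Claim: (x+y)² = x² + y².
Test a specific point where both sides are defined: x = -1, y = 4.
LHS = (x+y)² ≈ 9.0000
RHS = x² + y² ≈ 17.0000
Since 9.0000 ≠ 17.0000, the equation fails at this point, so it cannot hold for all real values of x and y for which both sides are defined.
The correct expansion is (x+y)² = x² + 2xy + y²; the cross term 2xy is missing.

Conclusion: False.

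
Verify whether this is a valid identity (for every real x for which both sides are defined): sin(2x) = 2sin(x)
Claim: sin(2x) = 2sin(x).
Test a specific point where both sides are defined: x = -π/6.
LHS = sin(2x) ≈ -0.8660
RHS = 2sin(x) ≈ -1.0000
Since -0.8660 ≠ -1.0000, the equation fails at this point, so it cannot hold for every real x for which both sides are defined.
The correct double-angle formula is sin(2x) = 2sin(x)cos(x).

Conclusion: No, this is NOT an identity.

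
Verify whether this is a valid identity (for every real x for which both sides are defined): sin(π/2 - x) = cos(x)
Claim: sin(π/2 - x) = cos(x).
Reasoning: Use sin(u - v) = sin(u)cos(v) - cos(u)sin(v) with u = π/2, v = x: sin(π/2)cos(x) - cos(π/2)sin(x) = 1·cos(x) - 0·sin(x) = cos(x).
So the two sides agree for every real x for which both sides are defined.

Conclusion: Yes, this is an identity.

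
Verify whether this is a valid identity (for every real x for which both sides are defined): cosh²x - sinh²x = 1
Yes, this is an identity.

Claim: cosh²x - sinh²x = 1.
Reasoning: With cosh(x) = (e^x + e^-x)/2 and sinh(x) = (e^x - e^-x)/2: cosh²x = (e^(2x) + 2 + e^(-2x))/4 and sinh²x = (e^(2x) - 2 + e^(-2x))/4. Subtracting leaves 4/4 = 1.
So the two sides agree for every real x for which both sides are defined.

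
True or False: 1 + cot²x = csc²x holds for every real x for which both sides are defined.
Claim: 1 + cot²x = csc²x.
Reasoning: Start from sin²x + cos²x = 1 and divide every term by sin²x (allowed wherever cot x and csc x are defined): 1 + cot²x = 1/sin²x = csc²x.
So the two sides agree for every real x for which both sides are defined.

Conclusion: True.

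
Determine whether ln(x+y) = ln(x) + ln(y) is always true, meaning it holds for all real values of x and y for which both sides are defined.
Claim: ln(x+y) = ln(x) + ln(y).
Test a specific point where both sides are defined: x = 3/2, y = 1/2.
LHS = ln(x+y) ≈ 0.6931
RHS = ln(x) + ln(y) ≈ -0.2877
Since 0.6931 ≠ -0.2877, the equation fails at this point, so it cannot hold for all real values of x and y for which both sides are defined.
ln(x) + ln(y) = ln(xy), not ln(x+y).

Conclusion: No, this is NOT an identity.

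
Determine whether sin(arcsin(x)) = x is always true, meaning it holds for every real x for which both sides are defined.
Yes, this is an identity.

Claim: sin(arcsin(x)) = x.
Reasoning: For -1 ≤ x ≤ 1 (where arcsin is defined), arcsin(x) is by definition an angle whose sine equals x. Taking the sine of that angle returns x. (Note the other order, arcsin(sin x) = x, is NOT an identity.)
So the two sides agree for every real x for which both sides are defined.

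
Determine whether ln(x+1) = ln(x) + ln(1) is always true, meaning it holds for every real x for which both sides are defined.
Claim: ln(x+1) = ln(x) + ln(1).
Test a specific point where both sides are defined: x = 2.
LHS = ln(x+1) ≈ 1.0986
RHS = ln(x) + ln(1) ≈ 0.6931
Since 1.0986 ≠ 0.6931, the equation fails at this point, so it cannot hold for every real x for which both sides are defined.
ln(1) = 0, so the right side is just ln(x), which differs from ln(x+1).

Conclusion: No, this is NOT an identity.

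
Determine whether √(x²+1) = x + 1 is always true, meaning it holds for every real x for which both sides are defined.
No, this is NOT an identity.

Claim: √(x²+1) = x + 1.
Test a specific point where both sides are defined: x = 2.
LHS = √(x²+1) ≈ 2.2361
RHS = x + 1 ≈ 3.0000
Since 2.2361 ≠ 3.0000, the equation fails at this point, so it cannot hold for every real x for which both sides are defined.
(x+1)² = x² + 2x + 1 ≠ x² + 1 unless x = 0.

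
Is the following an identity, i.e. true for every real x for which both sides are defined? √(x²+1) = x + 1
Claim: √(x²+1) = x + 1.
Test a specific point where both sides are defined: x = 5.
LHS = √(x²+1) ≈ 5.0990
RHS = x + 1 ≈ 6.0000
Since 5.0990 ≠ 6.0000, the equation fails at this point, so it cannot hold for every real x for which both sides are defined.
(x+1)² = x² + 2x + 1 ≠ x² + 1 unless x = 0.

Conclusion: No, this is NOT an identity.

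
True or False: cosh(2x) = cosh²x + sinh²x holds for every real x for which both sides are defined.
Claim: cosh(2x) = cosh²x + sinh²x.
Reasoning: cosh²x = (e^(2x) + 2 + e^(-2x))/4 and sinh²x = (e^(2x) - 2 + e^(-2x))/4. Adding gives (2e^(2x) + 2e^(-2x))/4 = (e^(2x) + e^(-2x))/2 = cosh(2x).
So the two sides agree for every real x for which both sides are defined.

Conclusion: True.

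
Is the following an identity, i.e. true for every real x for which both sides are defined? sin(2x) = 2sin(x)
No, this is NOT an identity.

Claim: sin(2x) = 2sin(x).
Test a specific point where both sides are defined: x = π/6.
LHS = sin(2x) ≈ 0.8660
RHS = 2sin(x) ≈ 1.0000
Since 0.8660 ≠ 1.0000, the equation fails at this point, so it cannot hold for every real x for which both sides are defined.
The correct double-angle formula is sin(2x) = 2sin(x)cos(x).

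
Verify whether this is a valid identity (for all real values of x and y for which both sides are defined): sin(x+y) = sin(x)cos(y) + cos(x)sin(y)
Yes, this is an identity.

Claim: sin(x+y) = sin(x)cos(y) + cos(x)sin(y).
Reasoning: By Euler's formula e^(i(x+y)) = e^(ix)·e^(iy) = (cos x + i·sin x)(cos y + i·sin y). The imaginary part of the left side is sin(x+y); the imaginary part of the product is sin(x)cos(y) + cos(x)sin(y).
So the two sides agree for all real values of x and y for which both sides are defined.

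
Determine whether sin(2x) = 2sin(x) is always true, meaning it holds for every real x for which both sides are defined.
Claim: sin(2x) = 2sin(x).
Test a specific point where both sides are defined: x = -π/3.
LHS = sin(2x) ≈ -0.8660
RHS = 2sin(x) ≈ -1.7321
Since -0.8660 ≠ -1.7321, the equation fails at this point, so it cannot hold for every real x for which both sides are defined.
The correct double-angle formula is sin(2x) = 2sin(x)cos(x).

Conclusion: No, this is NOT an identity.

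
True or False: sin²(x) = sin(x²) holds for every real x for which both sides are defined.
Claim: sin²(x) = sin(x²).
Test a specific point where both sides are defined: x = π/2.
LHS = sin²(x) ≈ 1.0000
RHS = sin(x²) ≈ 0.6243
Since 1.0000 ≠ 0.6243, the equation fails at this point, so it cannot hold for every real x for which both sides are defined.
sin²(x) means (sin x)², squaring the output; sin(x²) squares the input. These are different functions.

Conclusion: False.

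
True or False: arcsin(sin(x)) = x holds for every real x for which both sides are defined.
Claim: arcsin(sin(x)) = x.
Test a specific point where both sides are defined: x = 3π/4.
LHS = arcsin(sin(x)) ≈ 0.7854
RHS = x ≈ 2.3562
Since 0.7854 ≠ 2.3562, the equation fails at this point, so it cannot hold for every real x for which both sides are defined.
arcsin only returns values in [-π/2, π/2], so arcsin(sin(x)) = x holds only for x in that interval, not for all real x.

Conclusion: False.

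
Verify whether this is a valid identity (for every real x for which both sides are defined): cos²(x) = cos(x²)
No, this is NOT an identity.

Claim: cos²(x) = cos(x²).
Test a specific point where both sides are defined: x = 2π/3.
LHS = cos²(x) ≈ 0.2500
RHS = cos(x²) ≈ -0.3202
Since 0.2500 ≠ -0.3202, the equation fails at this point, so it cannot hold for every real x for which both sides are defined.
cos²(x) means (cos x)², squaring the output; cos(x²) squares the input. These are different functions.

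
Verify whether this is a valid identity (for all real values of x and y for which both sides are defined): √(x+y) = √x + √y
Claim: √(x+y) = √x + √y.
Test a specific point where both sides are defined: x = 2, y = 5.
LHS = √(x+y) ≈ 2.6458
RHS = √x + √y ≈ 3.6503
Since 2.6458 ≠ 3.6503, the equation fails at this point, so it cannot hold for all real values of x and y for which both sides are defined.
Squaring the right side gives x + 2√(xy) + y, not x + y.

Conclusion: No, this is NOT an identity.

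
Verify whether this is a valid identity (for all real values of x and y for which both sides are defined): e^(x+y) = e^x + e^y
No, this is NOT an identity.

Claim: e^(x+y) = e^x + e^y.
Test a specific point where both sides are defined: x = 1, y = 3/2.
LHS = e^(x+y) ≈ 12.1825
RHS = e^x + e^y ≈ 7.2000
Since 12.1825 ≠ 7.2000, the equation fails at this point, so it cannot hold for all real values of x and y for which both sides are defined.
The correct rule is e^(x+y) = e^x · e^y (a product, not a sum).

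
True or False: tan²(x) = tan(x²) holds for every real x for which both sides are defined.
False.

Claim: tan²(x) = tan(x²).
Test a specific point where both sides are defined: x = -π/4.
LHS = tan²(x) ≈ 1.0000
RHS = tan(x²) ≈ 0.7092
Since 1.0000 ≠ 0.7092, the equation fails at this point, so it cannot hold for every real x for which both sides are defined.
tan²(x) means (tan x)², squaring the output; tan(x²) squares the input. These are different functions.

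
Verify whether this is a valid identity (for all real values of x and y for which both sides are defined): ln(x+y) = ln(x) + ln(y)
No, this is NOT an identity.

Claim: ln(x+y) = ln(x) + ln(y).
Test a specific point where both sides are defined: x = 4, y = 2.
LHS = ln(x+y) ≈ 1.7918
RHS = ln(x) + ln(y) ≈ 2.0794
Since 1.7918 ≠ 2.0794, the equation fails at this point, so it cannot hold for all real values of x and y for which both sides are defined.
ln(x) + ln(y) = ln(xy), not ln(x+y).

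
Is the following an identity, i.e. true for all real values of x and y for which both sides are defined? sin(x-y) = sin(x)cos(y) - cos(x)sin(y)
Claim: sin(x-y) = sin(x)cos(y) - cos(x)sin(y).
Reasoning: Replace y by -y in sin(x+y) = sin(x)cos(y) + cos(x)sin(y) and use cos(-y) = cos(y), sin(-y) = -sin(y): sin(x-y) = sin(x)cos(y) - cos(x)sin(y).
So the two sides agree for all real values of x and y for which both sides are defined.

Conclusion: Yes, this is an identity.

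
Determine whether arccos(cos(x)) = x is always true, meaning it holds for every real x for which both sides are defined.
No, this is NOT an identity.

Claim: arccos(cos(x)) = x.
Test a specific point where both sides are defined: x = -π/6.
LHS = arccos(cos(x)) ≈ 0.5236
RHS = x ≈ -0.5236
Since 0.5236 ≠ -0.5236, the equation fails at this point, so it cannot hold for every real x for which both sides are defined.
arccos only returns values in [0, π], so arccos(cos(x)) = x holds only for x in that interval, not for all real x.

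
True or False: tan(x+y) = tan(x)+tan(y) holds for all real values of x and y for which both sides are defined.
Claim: tan(x+y) = tan(x)+tan(y).
Test a specific point where both sides are defined: x = π/4, y = -π/6.
LHS = tan(x+y) ≈ 0.2679
RHS = tan(x)+tan(y) ≈ 0.4226
Since 0.2679 ≠ 0.4226, the equation fails at this point, so it cannot hold for all real values of x and y for which both sides are defined.
The correct formula is tan(x+y) = (tan(x) + tan(y))/(1 - tan(x)tan(y)).

Conclusion: False.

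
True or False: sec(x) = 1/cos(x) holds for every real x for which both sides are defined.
Claim: sec(x) = 1/cos(x).
Reasoning: sec(x) is by definition the reciprocal of cos(x), wherever cos(x) ≠ 0.
So the two sides agree for every real x for which both sides are defined.

Conclusion: True.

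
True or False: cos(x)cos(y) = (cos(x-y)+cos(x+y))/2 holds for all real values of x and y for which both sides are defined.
True.

Claim: cos(x)cos(y) = (cos(x-y)+cos(x+y))/2.
Reasoning: cos(x-y) = cos(x)cos(y) + sin(x)sin(y) and cos(x+y) = cos(x)cos(y) - sin(x)sin(y). Adding, cos(x-y) + cos(x+y) = 2cos(x)cos(y); divide by 2.
So the two sides agree for all real values of x and y for which both sides are defined.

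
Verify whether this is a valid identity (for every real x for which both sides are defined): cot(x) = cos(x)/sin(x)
Yes, this is an identity.

Claim: cot(x) = cos(x)/sin(x).
Reasoning: cot(x) is defined as 1/tan(x) = 1/(sin(x)/cos(x)) = cos(x)/sin(x), wherever sin(x) ≠ 0.
So the two sides agree for every real x for which both sides are defined.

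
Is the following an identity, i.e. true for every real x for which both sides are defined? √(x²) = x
No, this is NOT an identity.

Claim: √(x²) = x.
Test a specific point where both sides are defined: x = -3.
LHS = √(x²) ≈ 3.0000
RHS = x ≈ -3.0000
Since 3.0000 ≠ -3.0000, the equation fails at this point, so it cannot hold for every real x for which both sides are defined.
√(x²) = |x|, which differs from x whenever x < 0 (both sides are defined for every real x).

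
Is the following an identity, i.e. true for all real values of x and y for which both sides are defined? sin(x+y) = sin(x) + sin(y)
Claim: sin(x+y) = sin(x) + sin(y).
Test a specific point where both sides are defined: x = 2π/3, y = π/3.
LHS = sin(x+y) ≈ 0.0000
RHS = sin(x) + sin(y) ≈ 1.7321
Since 0.0000 ≠ 1.7321, the equation fails at this point, so it cannot hold for all real values of x and y for which both sides are defined.
The correct expansion is sin(x+y) = sin(x)cos(y) + cos(x)sin(y); sine is not additive.

Conclusion: No, this is NOT an identity.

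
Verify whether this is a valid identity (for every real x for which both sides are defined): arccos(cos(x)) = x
No, this is NOT an identity.

Claim: arccos(cos(x)) = x.
Test a specific point where both sides are defined: x = -π/6.
LHS = arccos(cos(x)) ≈ 0.5236
RHS = x ≈ -0.5236
Since 0.5236 ≠ -0.5236, the equation fails at this point, so it cannot hold for every real x for which both sides are defined.
arccos only returns values in [0, π], so arccos(cos(x)) = x holds only for x in that interval, not for all real x.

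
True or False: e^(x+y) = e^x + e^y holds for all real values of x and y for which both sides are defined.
Claim: e^(x+y) = e^x + e^y.
Test a specific point where both sides are defined: x = -2, y = 5.
LHS = e^(x+y) ≈ 20.0855
RHS = e^x + e^y ≈ 148.5485
Since 20.0855 ≠ 148.5485, the equation fails at this point, so it cannot hold for all real values of x and y for which both sides are defined.
The correct rule is e^(x+y) = e^x · e^y (a product, not a sum).

Conclusion: False.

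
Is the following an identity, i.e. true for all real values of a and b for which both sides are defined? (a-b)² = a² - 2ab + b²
Claim: (a-b)² = a² - 2ab + b².
Reasoning: Expand: (a-b)² = (a-b)(a-b) = a·a - a·b - b·a + b·b = a² - 2ab + b².
So the two sides agree for all real values of a and b for which both sides are defined.

Conclusion: Yes, this is an identity.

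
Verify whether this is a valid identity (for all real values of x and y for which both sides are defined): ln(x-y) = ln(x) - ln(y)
Claim: ln(x-y) = ln(x) - ln(y).
Test a specific point where both sides are defined: x = 5, y = 1.
LHS = ln(x-y) ≈ 1.3863
RHS = ln(x) - ln(y) ≈ 1.6094
Since 1.3863 ≠ 1.6094, the equation fails at this point, so it cannot hold for all real values of x and y for which both sides are defined.
ln(x) - ln(y) = ln(x/y), not ln(x-y).

Conclusion: No, this is NOT an identity.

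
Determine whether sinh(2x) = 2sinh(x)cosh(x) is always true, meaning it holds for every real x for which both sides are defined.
Claim: sinh(2x) = 2sinh(x)cosh(x).
Reasoning: 2sinh(x)cosh(x) = 2 · (e^x - e^-x)/2 · (e^x + e^-x)/2 = (e^(2x) - e^(-2x))/2 = sinh(2x).
So the two sides agree for every real x for which both sides are defined.

Conclusion: Yes, this is an identity.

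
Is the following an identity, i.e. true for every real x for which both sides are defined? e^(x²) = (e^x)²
Claim: e^(x²) = (e^x)².
Test a specific point where both sides are defined: x = 1.
LHS = e^(x²) ≈ 2.7183
RHS = (e^x)² ≈ 7.3891
Since 2.7183 ≠ 7.3891, the equation fails at this point, so it cannot hold for every real x for which both sides are defined.
(e^x)² = e^(2x), and 2x ≠ x² in general.

Conclusion: No, this is NOT an identity.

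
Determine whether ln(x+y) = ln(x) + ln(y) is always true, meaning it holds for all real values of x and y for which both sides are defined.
No, this is NOT an identity.

Claim: ln(x+y) = ln(x) + ln(y).
Test a specific point where both sides are defined: x = 2, y = 5.
LHS = ln(x+y) ≈ 1.9459
RHS = ln(x) + ln(y) ≈ 2.3026
Since 1.9459 ≠ 2.3026, the equation fails at this point, so it cannot hold for all real values of x and y for which both sides are defined.
ln(x) + ln(y) = ln(xy), not ln(x+y).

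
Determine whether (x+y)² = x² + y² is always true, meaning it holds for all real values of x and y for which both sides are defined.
Claim: (x+y)² = x² + y².
Test a specific point where both sides are defined: x = -2, y = 3.
LHS = (x+y)² ≈ 1.0000
RHS = x² + y² ≈ 13.0000
Since 1.0000 ≠ 13.0000, the equation fails at this point, so it cannot hold for all real values of x and y for which both sides are defined.
The correct expansion is (x+y)² = x² + 2xy + y²; the cross term 2xy is missing.

Conclusion: No, this is NOT an identity.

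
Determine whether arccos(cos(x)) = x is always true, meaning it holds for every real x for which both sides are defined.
Claim: arccos(cos(x)) = x.
Test a specific point where both sides are defined: x = -π/3.
LHS = arccos(cos(x)) ≈ 1.0472
RHS = x ≈ -1.0472
Since 1.0472 ≠ -1.0472, the equation fails at this point, so it cannot hold for every real x for which both sides are defined.
arccos only returns values in [0, π], so arccos(cos(x)) = x holds only for x in that interval, not for all real x.

Conclusion: No, this is NOT an identity.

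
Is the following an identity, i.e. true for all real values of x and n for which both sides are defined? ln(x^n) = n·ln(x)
Yes, this is an identity.

Claim: ln(x^n) = n·ln(x).
Reasoning: The right side requires x > 0. For x > 0, x^n = (e^(ln x))^n = e^(n·ln x), so taking ln of both sides gives ln(x^n) = n·ln(x).
So the two sides agree for all real values of x and n for which both sides are defined.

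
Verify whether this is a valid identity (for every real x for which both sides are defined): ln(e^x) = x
Yes, this is an identity.

Claim: ln(e^x) = x.
Reasoning: ln is the inverse of the exponential: ln(e^x) asks for the exponent p with e^p = e^x, and since e^p is one-to-one that exponent is p = x.
So the two sides agree for every real x for which both sides are defined.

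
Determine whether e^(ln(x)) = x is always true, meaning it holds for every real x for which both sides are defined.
Yes, this is an identity.

Claim: e^(ln(x)) = x.
Reasoning: For x > 0, ln(x) is by definition the exponent p such that e^p = x. Raising e to that exponent therefore returns x: e^(ln x) = x.
So the two sides agree for every real x for which both sides are defined.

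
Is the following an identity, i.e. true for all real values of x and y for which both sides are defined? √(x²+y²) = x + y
No, this is NOT an identity.

Claim: √(x²+y²) = x + y.
Test a specific point where both sides are defined: x = 4, y = 1/2.
LHS = √(x²+y²) ≈ 4.0311
RHS = x + y ≈ 4.5000
Since 4.0311 ≠ 4.5000, the equation fails at this point, so it cannot hold for all real values of x and y for which both sides are defined.
(x+y)² = x² + 2xy + y², not x² + y², so the square root does not split this way.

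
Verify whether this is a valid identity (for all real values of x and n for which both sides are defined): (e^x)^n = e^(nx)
Yes, this is an identity.

Claim: (e^x)^n = e^(nx).
Reasoning: e^x is a positive real number, and for a positive base B and real exponent n, B^n = e^(n·ln B). With B = e^x, ln B = x, so (e^x)^n = e^(n·x).
So the two sides agree for all real values of x and n for which both sides are defined.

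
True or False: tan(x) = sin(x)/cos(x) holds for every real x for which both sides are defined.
Claim: tan(x) = sin(x)/cos(x).
Reasoning: For an angle x whose terminal point on the unit circle is (cos x, sin x), tan(x) is defined as the ratio (second coordinate)/(first coordinate) = sin(x)/cos(x), wherever cos(x) ≠ 0.
So the two sides agree for every real x for which both sides are defined.

Conclusion: True.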